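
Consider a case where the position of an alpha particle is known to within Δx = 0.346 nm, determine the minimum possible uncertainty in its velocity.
22.935 m/s

Using the Heisenberg uncertainty principle and Δp = mΔv:
ΔxΔp ≥ ℏ/2
Δx(mΔv) ≥ ℏ/2

The minimum uncertainty in velocity is:
Δv_min = ℏ/(2mΔx)
Δv_min = (1.055e-34 J·s) / (2 × 6.645e-27 kg × 3.460e-10 m)
Δv_min = 2.293e+01 m/s = 22.935 m/s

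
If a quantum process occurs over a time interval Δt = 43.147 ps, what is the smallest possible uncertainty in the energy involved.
7.628 μeV

Using the energy-time uncertainty principle:
ΔEΔt ≥ ℏ/2

The minimum uncertainty in energy is:
ΔE_min = ℏ/(2Δt)
ΔE_min = (1.055e-34 J·s) / (2 × 4.315e-11 s)
ΔE_min = 1.222e-24 J = 7.628 μeV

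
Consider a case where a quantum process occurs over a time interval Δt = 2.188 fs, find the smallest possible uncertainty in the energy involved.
150.414 meV

Using the energy-time uncertainty principle:
ΔEΔt ≥ ℏ/2

The minimum uncertainty in energy is:
ΔE_min = ℏ/(2Δt)
ΔE_min = (1.055e-34 J·s) / (2 × 2.188e-15 s)
ΔE_min = 2.410e-20 J = 150.414 meV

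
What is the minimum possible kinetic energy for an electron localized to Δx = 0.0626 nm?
2.431 eV

Localizing a particle requires giving it sufficient momentum uncertainty:

1. From uncertainty principle: Δp ≥ ℏ/(2Δx)
   Δp_min = (1.055e-34 J·s) / (2 × 6.260e-11 m)
   Δp_min = 8.423e-25 kg·m/s

2. This momentum uncertainty corresponds to kinetic energy:
   KE ≈ (Δp)²/(2m) = (8.423e-25)²/(2 × 9.109e-31 kg)
   KE = 3.894e-19 J = 2.431 eV

Tighter localization requires more energy.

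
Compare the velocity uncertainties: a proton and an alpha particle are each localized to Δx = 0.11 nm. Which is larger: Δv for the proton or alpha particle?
The proton has the larger minimum velocity uncertainty, by a ratio of 4.0.

For both particles, Δp_min = ℏ/(2Δx) = 4.794e-25 kg·m/s (same for both).

The velocity uncertainty is Δv = Δp/m:
- proton: Δv = 4.794e-25 / 1.673e-27 = 2.866e+02 m/s = 286.586 m/s
- alpha particle: Δv = 4.794e-25 / 6.645e-27 = 7.214e+01 m/s = 72.141 m/s

Ratio: 2.866e+02 / 7.214e+01 = 4.0

The lighter particle has larger velocity uncertainty because Δv ∝ 1/m.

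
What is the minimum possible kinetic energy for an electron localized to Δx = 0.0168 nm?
33.748 eV

Localizing a particle requires giving it sufficient momentum uncertainty:

1. From uncertainty principle: Δp ≥ ℏ/(2Δx)
   Δp_min = (1.055e-34 J·s) / (2 × 1.680e-11 m)
   Δp_min = 3.139e-24 kg·m/s

2. This momentum uncertainty corresponds to kinetic energy:
   KE ≈ (Δp)²/(2m) = (3.139e-24)²/(2 × 9.109e-31 kg)
   KE = 5.407e-18 J = 33.748 eV

Tighter localization requires more energy.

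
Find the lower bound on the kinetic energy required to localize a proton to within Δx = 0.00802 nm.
80.650 meV

Localizing a particle requires giving it sufficient momentum uncertainty:

1. From uncertainty principle: Δp ≥ ℏ/(2Δx)
   Δp_min = (1.055e-34 J·s) / (2 × 8.020e-12 m)
   Δp_min = 6.575e-24 kg·m/s

2. This momentum uncertainty corresponds to kinetic energy:
   KE ≈ (Δp)²/(2m) = (6.575e-24)²/(2 × 1.673e-27 kg)
   KE = 1.292e-20 J = 80.650 meV

Tighter localization requires more energy.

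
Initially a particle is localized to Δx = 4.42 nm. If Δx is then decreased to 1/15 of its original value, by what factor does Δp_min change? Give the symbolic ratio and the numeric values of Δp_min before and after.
Original Δp_min = 1.193 × 10^-26 kg·m/s; new Δp'_min = 1.789 × 10^-25 kg·m/s; ratio Δp'_min/Δp_min = 15.

From the uncertainty principle ΔxΔp ≥ ℏ/2, the minimum momentum uncertainty is Δp_min = ℏ/(2Δx).

Original (Δx = 4.42 nm = 4.420e-09 m):
Δp_min = (1.055e-34 J·s)/(2 × 4.420e-09 m) = 1.193e-26 kg·m/s

When Δx → (1/15)Δx:
Δp'_min = ℏ/(2 × (1/15)Δx) = 15 × ℏ/(2Δx) = 15 × Δp_min
Δp'_min = 15 × 1.193e-26 kg·m/s = 1.789e-25 kg·m/s

Since Δp_min ∝ 1/Δx, when Δx is decreased to 1/15 of its original value, Δp_min increases to 15 times its original value.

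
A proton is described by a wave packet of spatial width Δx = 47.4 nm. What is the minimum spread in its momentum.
1.112 × 10^-27 kg·m/s

For a wave packet, the spatial width Δx and momentum spread Δp are related by the uncertainty principle:
ΔxΔp ≥ ℏ/2

The minimum momentum spread is:
Δp_min = ℏ/(2Δx)
Δp_min = (1.055e-34 J·s) / (2 × 4.740e-08 m)
Δp_min = 1.112e-27 kg·m/s

A wave packet cannot have both a well-defined position and well-defined momentum.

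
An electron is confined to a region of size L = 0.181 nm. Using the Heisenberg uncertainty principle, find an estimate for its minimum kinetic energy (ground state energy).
290.741 meV

Using the uncertainty principle to estimate ground state energy:

1. The position uncertainty is approximately the confinement size:
   Δx ≈ L = 1.810e-10 m

2. From ΔxΔp ≥ ℏ/2, the minimum momentum uncertainty is:
   Δp ≈ ℏ/(2L) = 2.913e-25 kg·m/s

3. The kinetic energy is approximately:
   KE ≈ (Δp)²/(2m) = (2.913e-25)²/(2 × 9.109e-31 kg)
   KE ≈ 4.658e-20 J = 290.741 meV

This is an order-of-magnitude estimate of the ground state energy.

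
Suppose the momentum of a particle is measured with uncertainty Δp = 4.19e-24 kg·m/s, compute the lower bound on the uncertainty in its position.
12.584 pm

Using the Heisenberg uncertainty principle:
ΔxΔp ≥ ℏ/2

The minimum uncertainty in position is:
Δx_min = ℏ/(2Δp)
Δx_min = (1.055e-34 J·s) / (2 × 4.190e-24 kg·m/s)
Δx_min = 1.258e-11 m = 12.584 pm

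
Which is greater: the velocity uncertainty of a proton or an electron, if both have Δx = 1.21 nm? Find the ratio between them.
The electron has the larger minimum velocity uncertainty, by a ratio of 1836.2.

For both particles, Δp_min = ℏ/(2Δx) = 4.358e-26 kg·m/s (same for both).

The velocity uncertainty is Δv = Δp/m:
- proton: Δv = 4.358e-26 / 1.673e-27 = 2.605e+01 m/s = 26.053 m/s
- electron: Δv = 4.358e-26 / 9.109e-31 = 4.784e+04 m/s = 47.838 km/s

Ratio: 4.784e+04 / 2.605e+01 = 1836.2

The lighter particle has larger velocity uncertainty because Δv ∝ 1/m.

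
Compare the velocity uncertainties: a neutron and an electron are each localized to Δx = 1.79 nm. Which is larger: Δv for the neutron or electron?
The electron has the larger minimum velocity uncertainty, by a ratio of 1838.7.

For both particles, Δp_min = ℏ/(2Δx) = 2.946e-26 kg·m/s (same for both).

The velocity uncertainty is Δv = Δp/m:
- neutron: Δv = 2.946e-26 / 1.675e-27 = 1.759e+01 m/s = 17.587 m/s
- electron: Δv = 2.946e-26 / 9.109e-31 = 3.234e+04 m/s = 32.337 km/s

Ratio: 3.234e+04 / 1.759e+01 = 1838.7

The lighter particle has larger velocity uncertainty because Δv ∝ 1/m.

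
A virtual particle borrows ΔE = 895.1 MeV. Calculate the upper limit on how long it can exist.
3.677 × 10^-25 s

Using the energy-time uncertainty principle:
ΔEΔt ≥ ℏ/2

For a virtual particle borrowing energy ΔE, the maximum lifetime is:
Δt_max = ℏ/(2ΔE)

Converting energy:
ΔE = 895.1 MeV = 1.434e-10 J

Δt_max = (1.055e-34 J·s) / (2 × 1.434e-10 J)
Δt_max = 3.677e-25 s = 3.677 × 10^-25 s

Virtual particles with higher borrowed energy exist for shorter times.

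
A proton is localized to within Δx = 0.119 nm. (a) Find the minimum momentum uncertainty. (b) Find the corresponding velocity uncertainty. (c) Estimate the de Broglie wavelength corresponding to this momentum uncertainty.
(a) Δp_min = 4.431 × 10^-25 kg·m/s
(b) Δv_min = 264.912 m/s
(c) λ_dB = 1.495 nm

Step-by-step:

(a) From the uncertainty principle:
Δp_min = ℏ/(2Δx) = (1.055e-34 J·s)/(2 × 1.190e-10 m) = 4.431e-25 kg·m/s

(b) The velocity uncertainty:
Δv = Δp/m = (4.431e-25 kg·m/s)/(1.673e-27 kg) = 2.649e+02 m/s = 264.912 m/s

(c) The de Broglie wavelength for this momentum:
λ = h/p = (6.626e-34 J·s)/(4.431e-25 kg·m/s) = 1.495e-09 m = 1.495 nm

Note: The de Broglie wavelength is comparable to the localization size, as expected from wave-particle duality.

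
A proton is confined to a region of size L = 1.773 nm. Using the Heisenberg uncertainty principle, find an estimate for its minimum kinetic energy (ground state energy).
1.650 μeV

Using the uncertainty principle to estimate ground state energy:

1. The position uncertainty is approximately the confinement size:
   Δx ≈ L = 1.773e-09 m

2. From ΔxΔp ≥ ℏ/2, the minimum momentum uncertainty is:
   Δp ≈ ℏ/(2L) = 2.974e-26 kg·m/s

3. The kinetic energy is approximately:
   KE ≈ (Δp)²/(2m) = (2.974e-26)²/(2 × 1.673e-27 kg)
   KE ≈ 2.644e-25 J = 1.650 μeV

This is an order-of-magnitude estimate of the ground state energy.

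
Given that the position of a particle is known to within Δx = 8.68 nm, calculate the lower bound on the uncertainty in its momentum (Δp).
6.075 × 10^-27 kg·m/s

Using the Heisenberg uncertainty principle:
ΔxΔp ≥ ℏ/2

The minimum uncertainty in momentum is:
Δp_min = ℏ/(2Δx)
Δp_min = (1.055e-34 J·s) / (2 × 8.680e-09 m)
Δp_min = 6.075e-27 kg·m/s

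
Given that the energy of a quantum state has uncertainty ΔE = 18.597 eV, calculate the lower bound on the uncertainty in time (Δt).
17.697 as

Using the energy-time uncertainty principle:
ΔEΔt ≥ ℏ/2

The minimum uncertainty in time is:
Δt_min = ℏ/(2ΔE)
Δt_min = (1.055e-34 J·s) / (2 × 2.980e-18 J)
Δt_min = 1.770e-17 s = 17.697 as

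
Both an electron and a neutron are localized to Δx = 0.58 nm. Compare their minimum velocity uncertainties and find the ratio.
The electron has the larger minimum velocity uncertainty, by a ratio of 1838.7.

For both particles, Δp_min = ℏ/(2Δx) = 9.091e-26 kg·m/s (same for both).

The velocity uncertainty is Δv = Δp/m:
- electron: Δv = 9.091e-26 / 9.109e-31 = 9.980e+04 m/s = 99.800 km/s
- neutron: Δv = 9.091e-26 / 1.675e-27 = 5.428e+01 m/s = 54.278 m/s

Ratio: 9.980e+04 / 5.428e+01 = 1838.7

The lighter particle has larger velocity uncertainty because Δv ∝ 1/m.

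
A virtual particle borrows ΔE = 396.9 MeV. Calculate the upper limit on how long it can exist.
8.292 × 10^-25 s

Using the energy-time uncertainty principle:
ΔEΔt ≥ ℏ/2

For a virtual particle borrowing energy ΔE, the maximum lifetime is:
Δt_max = ℏ/(2ΔE)

Converting energy:
ΔE = 396.9 MeV = 6.359e-11 J

Δt_max = (1.055e-34 J·s) / (2 × 6.359e-11 J)
Δt_max = 8.292e-25 s = 8.292 × 10^-25 s

Virtual particles with higher borrowed energy exist for shorter times.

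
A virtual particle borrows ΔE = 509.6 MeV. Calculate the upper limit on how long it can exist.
6.458 × 10^-25 s

Using the energy-time uncertainty principle:
ΔEΔt ≥ ℏ/2

For a virtual particle borrowing energy ΔE, the maximum lifetime is:
Δt_max = ℏ/(2ΔE)

Converting energy:
ΔE = 509.6 MeV = 8.165e-11 J

Δt_max = (1.055e-34 J·s) / (2 × 8.165e-11 J)
Δt_max = 6.458e-25 s = 6.458 × 10^-25 s

Virtual particles with higher borrowed energy exist for shorter times.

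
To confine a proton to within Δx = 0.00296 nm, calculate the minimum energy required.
592.067 meV

Localizing a particle requires giving it sufficient momentum uncertainty:

1. From uncertainty principle: Δp ≥ ℏ/(2Δx)
   Δp_min = (1.055e-34 J·s) / (2 × 2.960e-12 m)
   Δp_min = 1.781e-23 kg·m/s

2. This momentum uncertainty corresponds to kinetic energy:
   KE ≈ (Δp)²/(2m) = (1.781e-23)²/(2 × 1.673e-27 kg)
   KE = 9.486e-20 J = 592.067 meV

Tighter localization requires more energy.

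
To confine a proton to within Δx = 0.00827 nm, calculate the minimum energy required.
75.848 meV

Localizing a particle requires giving it sufficient momentum uncertainty:

1. From uncertainty principle: Δp ≥ ℏ/(2Δx)
   Δp_min = (1.055e-34 J·s) / (2 × 8.270e-12 m)
   Δp_min = 6.376e-24 kg·m/s

2. This momentum uncertainty corresponds to kinetic energy:
   KE ≈ (Δp)²/(2m) = (6.376e-24)²/(2 × 1.673e-27 kg)
   KE = 1.215e-20 J = 75.848 meV

Tighter localization requires more energy.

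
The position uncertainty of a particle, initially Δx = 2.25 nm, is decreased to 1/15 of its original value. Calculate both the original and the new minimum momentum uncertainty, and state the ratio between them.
Original Δp_min = 2.343 × 10^-26 kg·m/s; new Δp'_min = 3.515 × 10^-25 kg·m/s; ratio Δp'_min/Δp_min = 15.

From the uncertainty principle ΔxΔp ≥ ℏ/2, the minimum momentum uncertainty is Δp_min = ℏ/(2Δx).

Original (Δx = 2.25 nm = 2.250e-09 m):
Δp_min = (1.055e-34 J·s)/(2 × 2.250e-09 m) = 2.343e-26 kg·m/s

When Δx → (1/15)Δx:
Δp'_min = ℏ/(2 × (1/15)Δx) = 15 × ℏ/(2Δx) = 15 × Δp_min
Δp'_min = 15 × 2.343e-26 kg·m/s = 3.515e-25 kg·m/s

Since Δp_min ∝ 1/Δx, when Δx is decreased to 1/15 of its original value, Δp_min increases to 15 times its original value.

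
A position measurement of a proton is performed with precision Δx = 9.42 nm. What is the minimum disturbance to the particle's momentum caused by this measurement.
5.598 × 10^-27 kg·m/s

The uncertainty principle implies that measuring position disturbs momentum:
ΔxΔp ≥ ℏ/2

When we measure position with precision Δx, we necessarily introduce a momentum uncertainty:
Δp ≥ ℏ/(2Δx)
Δp_min = (1.055e-34 J·s) / (2 × 9.420e-09 m)
Δp_min = 5.598e-27 kg·m/s

The more precisely we measure position, the greater the momentum disturbance.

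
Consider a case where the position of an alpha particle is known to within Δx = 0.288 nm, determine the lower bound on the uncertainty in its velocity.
27.554 m/s

Using the Heisenberg uncertainty principle and Δp = mΔv:
ΔxΔp ≥ ℏ/2
Δx(mΔv) ≥ ℏ/2

The minimum uncertainty in velocity is:
Δv_min = ℏ/(2mΔx)
Δv_min = (1.055e-34 J·s) / (2 × 6.645e-27 kg × 2.880e-10 m)
Δv_min = 2.755e+01 m/s = 27.554 m/s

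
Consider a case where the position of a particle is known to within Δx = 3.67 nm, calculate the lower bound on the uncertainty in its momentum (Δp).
1.437 × 10^-26 kg·m/s

Using the Heisenberg uncertainty principle:
ΔxΔp ≥ ℏ/2

The minimum uncertainty in momentum is:
Δp_min = ℏ/(2Δx)
Δp_min = (1.055e-34 J·s) / (2 × 3.670e-09 m)
Δp_min = 1.437e-26 kg·m/s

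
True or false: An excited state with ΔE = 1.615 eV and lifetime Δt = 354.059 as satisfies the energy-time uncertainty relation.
Yes, it satisfies the uncertainty relation.

Calculate the product ΔEΔt:
ΔE = 1.615 eV = 2.588e-19 J
ΔEΔt = (2.588e-19 J) × (3.541e-16 s)
ΔEΔt = 9.161e-35 J·s

Compare to the minimum allowed value ℏ/2:
ℏ/2 = 5.273e-35 J·s

Since ΔEΔt = 9.161e-35 J·s ≥ 5.273e-35 J·s = ℏ/2,
this satisfies the uncertainty relation.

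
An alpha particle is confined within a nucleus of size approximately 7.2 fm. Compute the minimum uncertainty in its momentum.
7.323 × 10^-21 kg·m/s

Using the Heisenberg uncertainty principle:
ΔxΔp ≥ ℏ/2

With Δx ≈ L = 7.200e-15 m (the confinement size):
Δp_min = ℏ/(2Δx)
Δp_min = (1.055e-34 J·s) / (2 × 7.200e-15 m)
Δp_min = 7.323e-21 kg·m/s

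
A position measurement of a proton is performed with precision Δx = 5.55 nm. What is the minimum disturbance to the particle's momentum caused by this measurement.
9.501 × 10^-27 kg·m/s

The uncertainty principle implies that measuring position disturbs momentum:
ΔxΔp ≥ ℏ/2

When we measure position with precision Δx, we necessarily introduce a momentum uncertainty:
Δp ≥ ℏ/(2Δx)
Δp_min = (1.055e-34 J·s) / (2 × 5.550e-09 m)
Δp_min = 9.501e-27 kg·m/s

The more precisely we measure position, the greater the momentum disturbance.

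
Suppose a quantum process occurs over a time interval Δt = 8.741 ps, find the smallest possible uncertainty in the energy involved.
37.651 μeV

Using the energy-time uncertainty principle:
ΔEΔt ≥ ℏ/2

The minimum uncertainty in energy is:
ΔE_min = ℏ/(2Δt)
ΔE_min = (1.055e-34 J·s) / (2 × 8.741e-12 s)
ΔE_min = 6.032e-24 J = 37.651 μeV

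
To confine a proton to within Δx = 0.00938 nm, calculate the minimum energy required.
58.959 meV

Localizing a particle requires giving it sufficient momentum uncertainty:

1. From uncertainty principle: Δp ≥ ℏ/(2Δx)
   Δp_min = (1.055e-34 J·s) / (2 × 9.380e-12 m)
   Δp_min = 5.621e-24 kg·m/s

2. This momentum uncertainty corresponds to kinetic energy:
   KE ≈ (Δp)²/(2m) = (5.621e-24)²/(2 × 1.673e-27 kg)
   KE = 9.446e-21 J = 58.959 meV

Tighter localization requires more energy.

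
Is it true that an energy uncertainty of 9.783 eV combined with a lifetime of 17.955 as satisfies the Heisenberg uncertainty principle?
No, it violates the uncertainty relation.

Calculate the product ΔEΔt:
ΔE = 9.783 eV = 1.567e-18 J
ΔEΔt = (1.567e-18 J) × (1.795e-17 s)
ΔEΔt = 2.814e-35 J·s

Compare to the minimum allowed value ℏ/2:
ℏ/2 = 5.273e-35 J·s

Since ΔEΔt = 2.814e-35 J·s < 5.273e-35 J·s = ℏ/2,
this violates the uncertainty relation.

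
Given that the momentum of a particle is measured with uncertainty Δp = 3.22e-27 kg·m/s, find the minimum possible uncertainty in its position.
16.375 nm

Using the Heisenberg uncertainty principle:
ΔxΔp ≥ ℏ/2

The minimum uncertainty in position is:
Δx_min = ℏ/(2Δp)
Δx_min = (1.055e-34 J·s) / (2 × 3.220e-27 kg·m/s)
Δx_min = 1.638e-08 m = 16.375 nm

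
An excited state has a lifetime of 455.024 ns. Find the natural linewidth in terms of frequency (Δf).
174.886 kHz

Using the energy-time uncertainty principle and E = hf:
ΔEΔt ≥ ℏ/2
hΔf·Δt ≥ ℏ/2

The minimum frequency uncertainty is:
Δf = ℏ/(2hτ) = 1/(4πτ)
Δf = 1/(4π × 4.550e-07 s)
Δf = 1.749e+05 Hz = 174.886 kHz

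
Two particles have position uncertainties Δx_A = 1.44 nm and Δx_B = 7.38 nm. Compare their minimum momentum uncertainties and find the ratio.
Particle A has the larger minimum momentum uncertainty, by a factor of 5.12.

For each particle, the minimum momentum uncertainty is Δp_min = ℏ/(2Δx):

Particle A: Δp_A = ℏ/(2×1.440e-09 m) = 3.662e-26 kg·m/s
Particle B: Δp_B = ℏ/(2×7.380e-09 m) = 7.145e-27 kg·m/s

Ratio: Δp_A/Δp_B = 5.12

Since Δp_min ∝ 1/Δx, the particle with smaller position uncertainty (A) has larger momentum uncertainty.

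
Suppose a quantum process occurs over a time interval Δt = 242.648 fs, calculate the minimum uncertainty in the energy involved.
1.356 meV

Using the energy-time uncertainty principle:
ΔEΔt ≥ ℏ/2

The minimum uncertainty in energy is:
ΔE_min = ℏ/(2Δt)
ΔE_min = (1.055e-34 J·s) / (2 × 2.426e-13 s)
ΔE_min = 2.173e-22 J = 1.356 meV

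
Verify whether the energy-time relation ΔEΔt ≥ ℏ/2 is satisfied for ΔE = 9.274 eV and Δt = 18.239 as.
No, it violates the uncertainty relation.

Calculate the product ΔEΔt:
ΔE = 9.274 eV = 1.486e-18 J
ΔEΔt = (1.486e-18 J) × (1.824e-17 s)
ΔEΔt = 2.710e-35 J·s

Compare to the minimum allowed value ℏ/2:
ℏ/2 = 5.273e-35 J·s

Since ΔEΔt = 2.710e-35 J·s < 5.273e-35 J·s = ℏ/2,
this violates the uncertainty relation.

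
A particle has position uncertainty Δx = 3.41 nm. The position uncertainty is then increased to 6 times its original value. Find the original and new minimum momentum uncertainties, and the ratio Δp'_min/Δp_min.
Original Δp_min = 1.546 × 10^-26 kg·m/s; new Δp'_min = 2.577 × 10^-27 kg·m/s; ratio Δp'_min/Δp_min = 1/6.

From the uncertainty principle ΔxΔp ≥ ℏ/2, the minimum momentum uncertainty is Δp_min = ℏ/(2Δx).

Original (Δx = 3.41 nm = 3.410e-09 m):
Δp_min = (1.055e-34 J·s)/(2 × 3.410e-09 m) = 1.546e-26 kg·m/s

When Δx → 6Δx:
Δp'_min = ℏ/(2 × 6Δx) = (1/6) × ℏ/(2Δx) = (1/6) × Δp_min
Δp'_min = 1/6 × 1.546e-26 kg·m/s = 2.577e-27 kg·m/s

Since Δp_min ∝ 1/Δx, when Δx is increased to 6 times its original value, Δp_min decreases to 1/6 of its original value.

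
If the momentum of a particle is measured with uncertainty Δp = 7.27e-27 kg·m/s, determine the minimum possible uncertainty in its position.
7.253 nm

Using the Heisenberg uncertainty principle:
ΔxΔp ≥ ℏ/2

The minimum uncertainty in position is:
Δx_min = ℏ/(2Δp)
Δx_min = (1.055e-34 J·s) / (2 × 7.270e-27 kg·m/s)
Δx_min = 7.253e-09 m = 7.253 nm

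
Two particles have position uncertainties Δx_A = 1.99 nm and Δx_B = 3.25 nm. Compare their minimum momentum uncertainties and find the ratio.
Particle A has the larger minimum momentum uncertainty, by a factor of 1.63.

For each particle, the minimum momentum uncertainty is Δp_min = ℏ/(2Δx):

Particle A: Δp_A = ℏ/(2×1.990e-09 m) = 2.650e-26 kg·m/s
Particle B: Δp_B = ℏ/(2×3.250e-09 m) = 1.622e-26 kg·m/s

Ratio: Δp_A/Δp_B = 1.63

Since Δp_min ∝ 1/Δx, the particle with smaller position uncertainty (A) has larger momentum uncertainty.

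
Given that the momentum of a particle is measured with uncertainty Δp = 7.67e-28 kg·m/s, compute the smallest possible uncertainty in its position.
68.747 nm

Using the Heisenberg uncertainty principle:
ΔxΔp ≥ ℏ/2

The minimum uncertainty in position is:
Δx_min = ℏ/(2Δp)
Δx_min = (1.055e-34 J·s) / (2 × 7.670e-28 kg·m/s)
Δx_min = 6.875e-08 m = 68.747 nm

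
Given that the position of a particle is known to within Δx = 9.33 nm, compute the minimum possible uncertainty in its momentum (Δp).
5.652 × 10^-27 kg·m/s

Using the Heisenberg uncertainty principle:
ΔxΔp ≥ ℏ/2

The minimum uncertainty in momentum is:
Δp_min = ℏ/(2Δx)
Δp_min = (1.055e-34 J·s) / (2 × 9.330e-09 m)
Δp_min = 5.652e-27 kg·m/s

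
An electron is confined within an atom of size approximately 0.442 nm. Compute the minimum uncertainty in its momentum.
1.193 × 10^-25 kg·m/s

Using the Heisenberg uncertainty principle:
ΔxΔp ≥ ℏ/2

With Δx ≈ L = 4.420e-10 m (the confinement size):
Δp_min = ℏ/(2Δx)
Δp_min = (1.055e-34 J·s) / (2 × 4.420e-10 m)
Δp_min = 1.193e-25 kg·m/s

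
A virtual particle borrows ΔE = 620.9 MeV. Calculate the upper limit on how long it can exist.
5.300 × 10^-25 s

Using the energy-time uncertainty principle:
ΔEΔt ≥ ℏ/2

For a virtual particle borrowing energy ΔE, the maximum lifetime is:
Δt_max = ℏ/(2ΔE)

Converting energy:
ΔE = 620.9 MeV = 9.948e-11 J

Δt_max = (1.055e-34 J·s) / (2 × 9.948e-11 J)
Δt_max = 5.300e-25 s = 5.300 × 10^-25 s

Virtual particles with higher borrowed energy exist for shorter times.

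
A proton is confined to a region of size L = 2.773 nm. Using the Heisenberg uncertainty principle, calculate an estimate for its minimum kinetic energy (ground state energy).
674.613 neV

Using the uncertainty principle to estimate ground state energy:

1. The position uncertainty is approximately the confinement size:
   Δx ≈ L = 2.773e-09 m

2. From ΔxΔp ≥ ℏ/2, the minimum momentum uncertainty is:
   Δp ≈ ℏ/(2L) = 1.901e-26 kg·m/s

3. The kinetic energy is approximately:
   KE ≈ (Δp)²/(2m) = (1.901e-26)²/(2 × 1.673e-27 kg)
   KE ≈ 1.081e-25 J = 674.613 neV

This is an order-of-magnitude estimate of the ground state energy.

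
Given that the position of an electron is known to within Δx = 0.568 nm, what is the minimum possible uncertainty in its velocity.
101.908 km/s

Using the Heisenberg uncertainty principle and Δp = mΔv:
ΔxΔp ≥ ℏ/2
Δx(mΔv) ≥ ℏ/2

The minimum uncertainty in velocity is:
Δv_min = ℏ/(2mΔx)
Δv_min = (1.055e-34 J·s) / (2 × 9.109e-31 kg × 5.680e-10 m)
Δv_min = 1.019e+05 m/s = 101.908 km/s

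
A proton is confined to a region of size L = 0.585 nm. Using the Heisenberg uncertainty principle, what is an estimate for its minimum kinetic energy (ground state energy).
15.158 μeV

Using the uncertainty principle to estimate ground state energy:

1. The position uncertainty is approximately the confinement size:
   Δx ≈ L = 5.850e-10 m

2. From ΔxΔp ≥ ℏ/2, the minimum momentum uncertainty is:
   Δp ≈ ℏ/(2L) = 9.013e-26 kg·m/s

3. The kinetic energy is approximately:
   KE ≈ (Δp)²/(2m) = (9.013e-26)²/(2 × 1.673e-27 kg)
   KE ≈ 2.429e-24 J = 15.158 μeV

This is an order-of-magnitude estimate of the ground state energy.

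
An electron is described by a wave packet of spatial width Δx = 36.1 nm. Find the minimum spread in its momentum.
1.461 × 10^-27 kg·m/s

For a wave packet, the spatial width Δx and momentum spread Δp are related by the uncertainty principle:
ΔxΔp ≥ ℏ/2

The minimum momentum spread is:
Δp_min = ℏ/(2Δx)
Δp_min = (1.055e-34 J·s) / (2 × 3.610e-08 m)
Δp_min = 1.461e-27 kg·m/s

A wave packet cannot have both a well-defined position and well-defined momentum.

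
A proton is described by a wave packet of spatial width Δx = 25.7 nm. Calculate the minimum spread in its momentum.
2.052 × 10^-27 kg·m/s

For a wave packet, the spatial width Δx and momentum spread Δp are related by the uncertainty principle:
ΔxΔp ≥ ℏ/2

The minimum momentum spread is:
Δp_min = ℏ/(2Δx)
Δp_min = (1.055e-34 J·s) / (2 × 2.570e-08 m)
Δp_min = 2.052e-27 kg·m/s

A wave packet cannot have both a well-defined position and well-defined momentum.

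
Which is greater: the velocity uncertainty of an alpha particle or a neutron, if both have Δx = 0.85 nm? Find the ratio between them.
The neutron has the larger minimum velocity uncertainty, by a ratio of 4.0.

For both particles, Δp_min = ℏ/(2Δx) = 6.203e-26 kg·m/s (same for both).

The velocity uncertainty is Δv = Δp/m:
- alpha particle: Δv = 6.203e-26 / 6.645e-27 = 9.336e+00 m/s = 9.336 m/s
- neutron: Δv = 6.203e-26 / 1.675e-27 = 3.704e+01 m/s = 37.037 m/s

Ratio: 3.704e+01 / 9.336e+00 = 4.0

The lighter particle has larger velocity uncertainty because Δv ∝ 1/m.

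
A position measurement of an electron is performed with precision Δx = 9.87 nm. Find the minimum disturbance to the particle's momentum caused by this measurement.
5.342 × 10^-27 kg·m/s

The uncertainty principle implies that measuring position disturbs momentum:
ΔxΔp ≥ ℏ/2

When we measure position with precision Δx, we necessarily introduce a momentum uncertainty:
Δp ≥ ℏ/(2Δx)
Δp_min = (1.055e-34 J·s) / (2 × 9.870e-09 m)
Δp_min = 5.342e-27 kg·m/s

The more precisely we measure position, the greater the momentum disturbance.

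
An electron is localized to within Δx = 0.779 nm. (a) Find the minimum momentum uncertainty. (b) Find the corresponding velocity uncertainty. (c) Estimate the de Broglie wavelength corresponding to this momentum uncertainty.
(a) Δp_min = 6.769 × 10^-26 kg·m/s
(b) Δv_min = 74.305 km/s
(c) λ_dB = 9.789 nm

Step-by-step:

(a) From the uncertainty principle:
Δp_min = ℏ/(2Δx) = (1.055e-34 J·s)/(2 × 7.790e-10 m) = 6.769e-26 kg·m/s

(b) The velocity uncertainty:
Δv = Δp/m = (6.769e-26 kg·m/s)/(9.109e-31 kg) = 7.431e+04 m/s = 74.305 km/s

(c) The de Broglie wavelength for this momentum:
λ = h/p = (6.626e-34 J·s)/(6.769e-26 kg·m/s) = 9.789e-09 m = 9.789 nm

Note: The de Broglie wavelength is comparable to the localization size, as expected from wave-particle duality.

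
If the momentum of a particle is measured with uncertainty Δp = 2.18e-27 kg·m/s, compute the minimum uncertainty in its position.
24.187 nm

Using the Heisenberg uncertainty principle:
ΔxΔp ≥ ℏ/2

The minimum uncertainty in position is:
Δx_min = ℏ/(2Δp)
Δx_min = (1.055e-34 J·s) / (2 × 2.180e-27 kg·m/s)
Δx_min = 2.419e-08 m = 24.187 nm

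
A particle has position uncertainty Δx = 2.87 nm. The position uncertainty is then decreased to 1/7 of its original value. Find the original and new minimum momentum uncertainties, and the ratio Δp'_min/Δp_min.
Original Δp_min = 1.837 × 10^-26 kg·m/s; new Δp'_min = 1.286 × 10^-25 kg·m/s; ratio Δp'_min/Δp_min = 7.

From the uncertainty principle ΔxΔp ≥ ℏ/2, the minimum momentum uncertainty is Δp_min = ℏ/(2Δx).

Original (Δx = 2.87 nm = 2.870e-09 m):
Δp_min = (1.055e-34 J·s)/(2 × 2.870e-09 m) = 1.837e-26 kg·m/s

When Δx → (1/7)Δx:
Δp'_min = ℏ/(2 × (1/7)Δx) = 7 × ℏ/(2Δx) = 7 × Δp_min
Δp'_min = 7 × 1.837e-26 kg·m/s = 1.286e-25 kg·m/s

Since Δp_min ∝ 1/Δx, when Δx is decreased to 1/7 of its original value, Δp_min increases to 7 times its original value.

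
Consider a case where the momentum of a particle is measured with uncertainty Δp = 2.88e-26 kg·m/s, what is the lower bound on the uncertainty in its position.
1.831 nm

Using the Heisenberg uncertainty principle:
ΔxΔp ≥ ℏ/2

The minimum uncertainty in position is:
Δx_min = ℏ/(2Δp)
Δx_min = (1.055e-34 J·s) / (2 × 2.880e-26 kg·m/s)
Δx_min = 1.831e-09 m = 1.831 nm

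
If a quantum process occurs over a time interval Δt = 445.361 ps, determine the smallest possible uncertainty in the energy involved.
738.965 neV

Using the energy-time uncertainty principle:
ΔEΔt ≥ ℏ/2

The minimum uncertainty in energy is:
ΔE_min = ℏ/(2Δt)
ΔE_min = (1.055e-34 J·s) / (2 × 4.454e-10 s)
ΔE_min = 1.184e-25 J = 738.965 neV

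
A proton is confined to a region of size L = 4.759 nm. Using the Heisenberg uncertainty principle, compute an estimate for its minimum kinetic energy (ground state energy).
229.046 neV

Using the uncertainty principle to estimate ground state energy:

1. The position uncertainty is approximately the confinement size:
   Δx ≈ L = 4.759e-09 m

2. From ΔxΔp ≥ ℏ/2, the minimum momentum uncertainty is:
   Δp ≈ ℏ/(2L) = 1.108e-26 kg·m/s

3. The kinetic energy is approximately:
   KE ≈ (Δp)²/(2m) = (1.108e-26)²/(2 × 1.673e-27 kg)
   KE ≈ 3.670e-26 J = 229.046 neV

This is an order-of-magnitude estimate of the ground state energy.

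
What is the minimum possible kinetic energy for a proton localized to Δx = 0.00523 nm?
189.649 meV

Localizing a particle requires giving it sufficient momentum uncertainty:

1. From uncertainty principle: Δp ≥ ℏ/(2Δx)
   Δp_min = (1.055e-34 J·s) / (2 × 5.230e-12 m)
   Δp_min = 1.008e-23 kg·m/s

2. This momentum uncertainty corresponds to kinetic energy:
   KE ≈ (Δp)²/(2m) = (1.008e-23)²/(2 × 1.673e-27 kg)
   KE = 3.039e-20 J = 189.649 meV

Tighter localization requires more energy.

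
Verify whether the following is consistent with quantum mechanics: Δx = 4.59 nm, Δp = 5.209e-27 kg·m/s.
No, it violates the uncertainty principle (impossible measurement).

Calculate the product ΔxΔp:
ΔxΔp = (4.590e-09 m) × (5.209e-27 kg·m/s)
ΔxΔp = 2.391e-35 J·s

Compare to the minimum allowed value ℏ/2:
ℏ/2 = 5.273e-35 J·s

Since ΔxΔp = 2.391e-35 J·s < 5.273e-35 J·s = ℏ/2,
the measurement violates the uncertainty principle.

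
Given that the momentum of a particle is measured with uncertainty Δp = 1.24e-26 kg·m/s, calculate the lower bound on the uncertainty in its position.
4.252 nm

Using the Heisenberg uncertainty principle:
ΔxΔp ≥ ℏ/2

The minimum uncertainty in position is:
Δx_min = ℏ/(2Δp)
Δx_min = (1.055e-34 J·s) / (2 × 1.240e-26 kg·m/s)
Δx_min = 4.252e-09 m = 4.252 nm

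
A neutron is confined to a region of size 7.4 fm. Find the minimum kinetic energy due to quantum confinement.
94.600 keV

Using the uncertainty principle:

1. Position uncertainty: Δx ≈ 7.400e-15 m
2. Minimum momentum uncertainty: Δp = ℏ/(2Δx) = 7.125e-21 kg·m/s
3. Minimum kinetic energy:
   KE = (Δp)²/(2m) = (7.125e-21)²/(2 × 1.675e-27 kg)
   KE = 1.516e-14 J = 94.600 keV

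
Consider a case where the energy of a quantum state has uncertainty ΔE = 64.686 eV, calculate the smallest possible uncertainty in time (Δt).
5.088 as

Using the energy-time uncertainty principle:
ΔEΔt ≥ ℏ/2

The minimum uncertainty in time is:
Δt_min = ℏ/(2ΔE)
Δt_min = (1.055e-34 J·s) / (2 × 1.036e-17 J)
Δt_min = 5.088e-18 s = 5.088 as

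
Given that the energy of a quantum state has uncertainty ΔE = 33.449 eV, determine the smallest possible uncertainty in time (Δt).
9.839 as

Using the energy-time uncertainty principle:
ΔEΔt ≥ ℏ/2

The minimum uncertainty in time is:
Δt_min = ℏ/(2ΔE)
Δt_min = (1.055e-34 J·s) / (2 × 5.359e-18 J)
Δt_min = 9.839e-18 s = 9.839 as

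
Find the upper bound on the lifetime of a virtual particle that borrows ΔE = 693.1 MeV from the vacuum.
4.748 × 10^-25 s

Using the energy-time uncertainty principle:
ΔEΔt ≥ ℏ/2

For a virtual particle borrowing energy ΔE, the maximum lifetime is:
Δt_max = ℏ/(2ΔE)

Converting energy:
ΔE = 693.1 MeV = 1.110e-10 J

Δt_max = (1.055e-34 J·s) / (2 × 1.110e-10 J)
Δt_max = 4.748e-25 s = 4.748 × 10^-25 s

Virtual particles with higher borrowed energy exist for shorter times.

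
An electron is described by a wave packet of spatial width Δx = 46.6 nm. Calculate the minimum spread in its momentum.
1.132 × 10^-27 kg·m/s

For a wave packet, the spatial width Δx and momentum spread Δp are related by the uncertainty principle:
ΔxΔp ≥ ℏ/2

The minimum momentum spread is:
Δp_min = ℏ/(2Δx)
Δp_min = (1.055e-34 J·s) / (2 × 4.660e-08 m)
Δp_min = 1.132e-27 kg·m/s

A wave packet cannot have both a well-defined position and well-defined momentum.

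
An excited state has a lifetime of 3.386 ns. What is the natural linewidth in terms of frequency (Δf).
23.502 MHz

Using the energy-time uncertainty principle and E = hf:
ΔEΔt ≥ ℏ/2
hΔf·Δt ≥ ℏ/2

The minimum frequency uncertainty is:
Δf = ℏ/(2hτ) = 1/(4πτ)
Δf = 1/(4π × 3.386e-09 s)
Δf = 2.350e+07 Hz = 23.502 MHz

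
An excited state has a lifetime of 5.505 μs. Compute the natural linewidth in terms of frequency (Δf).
14.455 kHz

Using the energy-time uncertainty principle and E = hf:
ΔEΔt ≥ ℏ/2
hΔf·Δt ≥ ℏ/2

The minimum frequency uncertainty is:
Δf = ℏ/(2hτ) = 1/(4πτ)
Δf = 1/(4π × 5.505e-06 s)
Δf = 1.446e+04 Hz = 14.455 kHz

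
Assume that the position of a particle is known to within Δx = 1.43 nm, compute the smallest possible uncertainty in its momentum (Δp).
3.687 × 10^-26 kg·m/s

Using the Heisenberg uncertainty principle:
ΔxΔp ≥ ℏ/2

The minimum uncertainty in momentum is:
Δp_min = ℏ/(2Δx)
Δp_min = (1.055e-34 J·s) / (2 × 1.430e-09 m)
Δp_min = 3.687e-26 kg·m/s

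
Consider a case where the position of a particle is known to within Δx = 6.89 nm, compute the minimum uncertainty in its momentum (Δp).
7.653 × 10^-27 kg·m/s

Using the Heisenberg uncertainty principle:
ΔxΔp ≥ ℏ/2

The minimum uncertainty in momentum is:
Δp_min = ℏ/(2Δx)
Δp_min = (1.055e-34 J·s) / (2 × 6.890e-09 m)
Δp_min = 7.653e-27 kg·m/s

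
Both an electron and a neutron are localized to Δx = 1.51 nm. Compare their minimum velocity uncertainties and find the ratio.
The electron has the larger minimum velocity uncertainty, by a ratio of 1838.7.

For both particles, Δp_min = ℏ/(2Δx) = 3.492e-26 kg·m/s (same for both).

The velocity uncertainty is Δv = Δp/m:
- electron: Δv = 3.492e-26 / 9.109e-31 = 3.833e+04 m/s = 38.334 km/s
- neutron: Δv = 3.492e-26 / 1.675e-27 = 2.085e+01 m/s = 20.848 m/s

Ratio: 3.833e+04 / 2.085e+01 = 1838.7

The lighter particle has larger velocity uncertainty because Δv ∝ 1/m.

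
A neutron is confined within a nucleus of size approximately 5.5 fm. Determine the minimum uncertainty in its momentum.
9.587 × 10^-21 kg·m/s

Using the Heisenberg uncertainty principle:
ΔxΔp ≥ ℏ/2

With Δx ≈ L = 5.500e-15 m (the confinement size):
Δp_min = ℏ/(2Δx)
Δp_min = (1.055e-34 J·s) / (2 × 5.500e-15 m)
Δp_min = 9.587e-21 kg·m/s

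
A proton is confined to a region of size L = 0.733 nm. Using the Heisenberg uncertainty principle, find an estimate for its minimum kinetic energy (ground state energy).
9.655 μeV

Using the uncertainty principle to estimate ground state energy:

1. The position uncertainty is approximately the confinement size:
   Δx ≈ L = 7.330e-10 m

2. From ΔxΔp ≥ ℏ/2, the minimum momentum uncertainty is:
   Δp ≈ ℏ/(2L) = 7.194e-26 kg·m/s

3. The kinetic energy is approximately:
   KE ≈ (Δp)²/(2m) = (7.194e-26)²/(2 × 1.673e-27 kg)
   KE ≈ 1.547e-24 J = 9.655 μeV

This is an order-of-magnitude estimate of the ground state energy.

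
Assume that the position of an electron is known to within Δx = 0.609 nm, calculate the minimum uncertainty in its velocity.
95.047 km/s

Using the Heisenberg uncertainty principle and Δp = mΔv:
ΔxΔp ≥ ℏ/2
Δx(mΔv) ≥ ℏ/2

The minimum uncertainty in velocity is:
Δv_min = ℏ/(2mΔx)
Δv_min = (1.055e-34 J·s) / (2 × 9.109e-31 kg × 6.090e-10 m)
Δv_min = 9.505e+04 m/s = 95.047 km/s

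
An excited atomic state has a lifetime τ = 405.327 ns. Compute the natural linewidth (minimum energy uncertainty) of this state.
811.952 peV

Using the energy-time uncertainty principle:
ΔEΔt ≥ ℏ/2

The lifetime τ represents the time uncertainty Δt.
The natural linewidth (minimum energy uncertainty) is:

ΔE = ℏ/(2τ)
ΔE = (1.055e-34 J·s) / (2 × 4.053e-07 s)
ΔE = 1.301e-28 J = 811.952 peV

This natural linewidth limits the precision of spectroscopic measurements.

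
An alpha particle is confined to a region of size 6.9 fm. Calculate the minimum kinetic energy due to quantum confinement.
27.427 keV

Using the uncertainty principle:

1. Position uncertainty: Δx ≈ 6.900e-15 m
2. Minimum momentum uncertainty: Δp = ℏ/(2Δx) = 7.642e-21 kg·m/s
3. Minimum kinetic energy:
   KE = (Δp)²/(2m) = (7.642e-21)²/(2 × 6.645e-27 kg)
   KE = 4.394e-15 J = 27.427 keV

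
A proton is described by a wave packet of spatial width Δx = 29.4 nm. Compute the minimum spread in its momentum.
1.793 × 10^-27 kg·m/s

For a wave packet, the spatial width Δx and momentum spread Δp are related by the uncertainty principle:
ΔxΔp ≥ ℏ/2

The minimum momentum spread is:
Δp_min = ℏ/(2Δx)
Δp_min = (1.055e-34 J·s) / (2 × 2.940e-08 m)
Δp_min = 1.793e-27 kg·m/s

A wave packet cannot have both a well-defined position and well-defined momentum.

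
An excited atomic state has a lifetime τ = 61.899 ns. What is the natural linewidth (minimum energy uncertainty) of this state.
5.317 neV

Using the energy-time uncertainty principle:
ΔEΔt ≥ ℏ/2

The lifetime τ represents the time uncertainty Δt.
The natural linewidth (minimum energy uncertainty) is:

ΔE = ℏ/(2τ)
ΔE = (1.055e-34 J·s) / (2 × 6.190e-08 s)
ΔE = 8.518e-28 J = 5.317 neV

This natural linewidth limits the precision of spectroscopic measurements.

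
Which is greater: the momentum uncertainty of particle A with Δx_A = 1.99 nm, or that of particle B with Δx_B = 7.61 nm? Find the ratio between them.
Particle A has the larger minimum momentum uncertainty, by a factor of 3.82.

For each particle, the minimum momentum uncertainty is Δp_min = ℏ/(2Δx):

Particle A: Δp_A = ℏ/(2×1.990e-09 m) = 2.650e-26 kg·m/s
Particle B: Δp_B = ℏ/(2×7.610e-09 m) = 6.929e-27 kg·m/s

Ratio: Δp_A/Δp_B = 3.82

Since Δp_min ∝ 1/Δx, the particle with smaller position uncertainty (A) has larger momentum uncertainty.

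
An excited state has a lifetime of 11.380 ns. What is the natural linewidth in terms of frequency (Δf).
6.993 MHz

Using the energy-time uncertainty principle and E = hf:
ΔEΔt ≥ ℏ/2
hΔf·Δt ≥ ℏ/2

The minimum frequency uncertainty is:
Δf = ℏ/(2hτ) = 1/(4πτ)
Δf = 1/(4π × 1.138e-08 s)
Δf = 6.993e+06 Hz = 6.993 MHz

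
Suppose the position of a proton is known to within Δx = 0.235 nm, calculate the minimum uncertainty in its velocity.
134.147 m/s

Using the Heisenberg uncertainty principle and Δp = mΔv:
ΔxΔp ≥ ℏ/2
Δx(mΔv) ≥ ℏ/2

The minimum uncertainty in velocity is:
Δv_min = ℏ/(2mΔx)
Δv_min = (1.055e-34 J·s) / (2 × 1.673e-27 kg × 2.350e-10 m)
Δv_min = 1.341e+02 m/s = 134.147 m/s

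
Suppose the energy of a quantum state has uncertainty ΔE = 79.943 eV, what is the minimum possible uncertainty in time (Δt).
4.117 as

Using the energy-time uncertainty principle:
ΔEΔt ≥ ℏ/2

The minimum uncertainty in time is:
Δt_min = ℏ/(2ΔE)
Δt_min = (1.055e-34 J·s) / (2 × 1.281e-17 J)
Δt_min = 4.117e-18 s = 4.117 as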